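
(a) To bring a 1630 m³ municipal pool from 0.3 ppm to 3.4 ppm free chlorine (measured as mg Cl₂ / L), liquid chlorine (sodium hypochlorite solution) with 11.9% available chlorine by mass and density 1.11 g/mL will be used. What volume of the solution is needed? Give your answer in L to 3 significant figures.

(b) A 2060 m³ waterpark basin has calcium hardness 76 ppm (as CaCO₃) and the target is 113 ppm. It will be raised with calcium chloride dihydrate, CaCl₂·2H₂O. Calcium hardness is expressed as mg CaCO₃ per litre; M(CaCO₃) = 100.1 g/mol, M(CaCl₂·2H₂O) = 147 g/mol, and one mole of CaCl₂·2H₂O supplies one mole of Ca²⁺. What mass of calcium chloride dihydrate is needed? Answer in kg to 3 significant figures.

(a) Volume: 1630 m³ = 1,630,000 L.
(a) Chlorine deficit: 3.4 − 0.3 = 3.1 ppm = 3.1 mg/L as Cl₂.
(a) Cl₂ equivalent needed: 3.1 mg/L × 1,630,000 L = 5,053,000 mg = 5053 g.
(a) Product at 11.9% available chlorine: 5053 / 0.119 = 42,460 g.
(a) Volume at density 1.11 g/mL: 42,460 g ÷ 1.11 g/mL = 38,250 mL.

(b) Volume: 2060 m³ = 2,060,000 L.
(b) Hardness to add: (113 − 76) = 37 mg/L as CaCO₃ × 2,060,000 L = 76,220 g as CaCO₃.
(b) Moles of Ca²⁺ (1 mol Ca²⁺ ≡ 1 mol CaCO₃): 76,220 / 100.1 g/mol = 761.4 mol.
(b) Mass of CaCl₂·2H₂O: 761.4 × 147 = 111,900 g.

(a) 38.3 L; (b) 112 kg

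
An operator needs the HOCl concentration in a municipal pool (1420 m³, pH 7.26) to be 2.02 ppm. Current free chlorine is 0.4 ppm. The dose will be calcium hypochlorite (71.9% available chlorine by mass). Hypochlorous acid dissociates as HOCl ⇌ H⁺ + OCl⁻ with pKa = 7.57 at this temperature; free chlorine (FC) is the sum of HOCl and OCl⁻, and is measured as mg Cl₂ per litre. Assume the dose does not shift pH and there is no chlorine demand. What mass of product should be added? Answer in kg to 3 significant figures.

Volume: 1420 m³ = 1,420,000 L.
[OCl⁻]/[HOCl] = 10^(pH − pKa) = 10^(7.26 − 7.57) = 0.4898; fraction as HOCl = 1/(1 + 0.4898) = 0.6712.
Free chlorine required for 2.02 ppm HOCl: 2.02 / 0.6712 = 3.009 ppm.
FC to add: 3.009 − 0.4 = 2.609 mg/L as Cl₂.
Cl₂ equivalent: 2.609 mg/L × 1,420,000 L = 3705 g.
Product at 71.9% available Cl: 3705 / 0.719 = 5153 g.

5.15 kg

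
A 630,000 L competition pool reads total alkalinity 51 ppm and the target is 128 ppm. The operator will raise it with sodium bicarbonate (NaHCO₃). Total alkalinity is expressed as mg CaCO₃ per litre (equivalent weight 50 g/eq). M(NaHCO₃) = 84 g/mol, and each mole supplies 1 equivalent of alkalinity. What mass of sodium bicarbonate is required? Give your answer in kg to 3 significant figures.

81.5 kg

Alkalinity to add: (128 − 51) = 77 mg/L as CaCO₃ × 630,000 L = 48,510 g as CaCO₃.
Equivalents: 48,510 g ÷ 50 g/eq = 970.2 eq.
NaHCO₃ supplies 1 eq per mole → 970.2 mol.
Mass: 970.2 mol × 84 g/mol = 81,500 g.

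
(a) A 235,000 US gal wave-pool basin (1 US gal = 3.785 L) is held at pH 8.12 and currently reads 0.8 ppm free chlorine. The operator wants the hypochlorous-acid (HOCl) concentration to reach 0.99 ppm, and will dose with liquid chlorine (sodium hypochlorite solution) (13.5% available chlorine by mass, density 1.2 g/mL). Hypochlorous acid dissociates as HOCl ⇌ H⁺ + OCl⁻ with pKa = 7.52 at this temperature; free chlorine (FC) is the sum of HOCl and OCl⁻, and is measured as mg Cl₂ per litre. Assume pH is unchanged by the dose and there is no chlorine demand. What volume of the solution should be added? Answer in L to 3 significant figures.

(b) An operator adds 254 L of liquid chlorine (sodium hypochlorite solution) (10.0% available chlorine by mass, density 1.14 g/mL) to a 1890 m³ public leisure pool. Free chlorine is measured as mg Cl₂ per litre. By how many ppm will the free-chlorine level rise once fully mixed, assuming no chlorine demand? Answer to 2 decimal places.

(a) 22.7 L; (b) 15.32 ppm

(a) Volume: 235,000 US gal × 3.785 L/gal = 889,475 L.
(a) [OCl⁻]/[HOCl] = 10^(pH − pKa) = 10^(8.12 − 7.52) = 3.981; fraction as HOCl = 1/(1 + 3.981) = 0.2008.
(a) Free chlorine required for 0.99 ppm HOCl: 0.99 / 0.2008 = 4.931 ppm.
(a) FC to add: 4.931 − 0.8 = 4.131 mg/L as Cl₂.
(a) Cl₂ equivalent: 4.131 mg/L × 889,475 L = 3675 g.
(a) Product at 13.5% available Cl: 3675 / 0.135 = 27,220 g.
(a) Volume: 27,220 g ÷ 1.2 g/mL = 22,680 mL.

(b) Volume: 1890 m³ = 1,890,000 L.
(b) Mass of solution: 254 L × 1000 mL/L × 1.14 g/mL = 289,600 g.
(b) Available chlorine delivered: 289,600 g × 0.1 = 28,960 g as Cl₂.
(b) Concentration rise: 28,960 g / 1,890,000 L = 15.32 mg/L = 15.32 ppm.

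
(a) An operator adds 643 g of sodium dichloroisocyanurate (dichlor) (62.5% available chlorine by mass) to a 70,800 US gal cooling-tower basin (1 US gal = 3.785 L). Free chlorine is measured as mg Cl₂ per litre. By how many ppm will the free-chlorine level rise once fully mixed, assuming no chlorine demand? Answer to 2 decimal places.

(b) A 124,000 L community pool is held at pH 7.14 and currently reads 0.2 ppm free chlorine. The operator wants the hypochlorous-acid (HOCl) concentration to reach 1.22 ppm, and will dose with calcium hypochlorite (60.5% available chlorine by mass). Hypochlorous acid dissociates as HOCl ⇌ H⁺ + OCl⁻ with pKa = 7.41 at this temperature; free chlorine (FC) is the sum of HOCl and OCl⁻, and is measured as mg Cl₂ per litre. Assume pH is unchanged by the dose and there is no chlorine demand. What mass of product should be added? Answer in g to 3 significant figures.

(a) 1.50 ppm; (b) 343 g

(a) Volume: 70,800 US gal × 3.785 L/gal = 267,978 L.
(a) Available chlorine delivered: 643 g × 0.625 = 401.9 g as Cl₂.
(a) Concentration rise: 401.9 g / 267,978 L = 1.5 mg/L = 1.50 ppm.

(b) [OCl⁻]/[HOCl] = 10^(pH − pKa) = 10^(7.14 − 7.41) = 0.537; fraction as HOCl = 1/(1 + 0.537) = 0.6506.
(b) Free chlorine required for 1.22 ppm HOCl: 1.22 / 0.6506 = 1.875 ppm.
(b) FC to add: 1.875 − 0.2 = 1.675 mg/L as Cl₂.
(b) Cl₂ equivalent: 1.675 mg/L × 124,000 L = 207.7 g.
(b) Product at 60.5% available Cl: 207.7 / 0.605 = 343.3 g.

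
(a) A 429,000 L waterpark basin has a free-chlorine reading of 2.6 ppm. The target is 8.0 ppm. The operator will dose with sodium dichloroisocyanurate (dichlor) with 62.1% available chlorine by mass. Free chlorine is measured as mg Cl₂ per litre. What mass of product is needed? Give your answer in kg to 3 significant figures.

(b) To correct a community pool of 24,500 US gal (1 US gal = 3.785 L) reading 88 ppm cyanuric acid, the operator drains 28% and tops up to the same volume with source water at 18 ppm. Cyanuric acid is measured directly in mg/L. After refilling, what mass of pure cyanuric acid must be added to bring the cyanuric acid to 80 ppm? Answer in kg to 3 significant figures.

(a) 3.73 kg; (b) 1.08 kg

(a) Chlorine deficit: 8.0 − 2.6 = 5.4 ppm = 5.4 mg/L as Cl₂.
(a) Cl₂ equivalent needed: 5.4 mg/L × 429,000 L = 2,317,000 mg = 2317 g.
(a) Product at 62.1% available chlorine: 2317 / 0.621 = 3730 g.

(b) Volume: 24,500 US gal × 3.785 L/gal = 92,732 L.
(b) After draining 28% and refilling: 88 × 0.72 + 18 × 0.28 = 68.4 ppm.
(b) Deficit to target: 80 − 68.4 = 11.6 mg/L.
(b) Mass: 11.6 mg/L × 92,732 L = 1076 g cyanuric acid.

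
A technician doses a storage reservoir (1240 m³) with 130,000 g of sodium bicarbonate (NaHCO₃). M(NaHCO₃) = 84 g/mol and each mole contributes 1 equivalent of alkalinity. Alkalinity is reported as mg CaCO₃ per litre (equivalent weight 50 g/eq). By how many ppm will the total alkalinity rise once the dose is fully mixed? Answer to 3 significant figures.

62.4 ppm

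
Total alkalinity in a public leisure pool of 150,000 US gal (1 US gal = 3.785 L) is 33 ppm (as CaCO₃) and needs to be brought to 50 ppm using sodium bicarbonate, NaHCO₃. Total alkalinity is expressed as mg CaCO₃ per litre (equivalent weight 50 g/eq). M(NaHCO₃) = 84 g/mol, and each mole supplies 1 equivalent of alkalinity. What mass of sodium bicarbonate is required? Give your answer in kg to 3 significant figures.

Volume: 150,000 US gal × 3.785 L/gal = 567,750 L.
Alkalinity to add: (50 − 33) = 17 mg/L as CaCO₃ × 567,750 L = 9652 g as CaCO₃.
Equivalents: 9652 g ÷ 50 g/eq = 193 eq.
NaHCO₃ supplies 1 eq per mole → 193 mol.
Mass: 193 mol × 84 g/mol = 16,210 g.

16.2 kg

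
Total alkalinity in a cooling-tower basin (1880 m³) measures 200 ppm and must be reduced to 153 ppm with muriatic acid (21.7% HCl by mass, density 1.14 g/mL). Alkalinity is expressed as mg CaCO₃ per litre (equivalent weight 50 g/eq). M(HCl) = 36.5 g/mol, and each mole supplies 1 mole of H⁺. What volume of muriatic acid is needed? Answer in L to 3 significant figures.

Volume: 1880 m³ = 1,880,000 L.
Alkalinity to neutralize: (200 − 153) = 47 mg/L as CaCO₃ × 1,880,000 L = 88,360 g as CaCO₃.
Equivalents of H⁺ required: 88,360 ÷ 50 g/eq = 1767 eq = 1767 mol HCl.
Mass of HCl: 1767 × 36.5 = 64,500 g.
Mass of 21.7% solution: 64,500 / 0.217 = 297,200 g.
Volume: 297,200 g ÷ 1.14 g/mL = 260,700 mL.

261 L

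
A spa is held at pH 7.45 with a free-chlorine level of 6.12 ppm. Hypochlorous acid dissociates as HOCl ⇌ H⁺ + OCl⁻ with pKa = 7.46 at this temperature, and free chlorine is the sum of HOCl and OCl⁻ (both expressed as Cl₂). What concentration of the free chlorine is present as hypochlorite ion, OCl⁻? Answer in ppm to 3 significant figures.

3.02 ppm

[OCl⁻]/[HOCl] = 10^(pH − pKa) = 10^(7.45 − 7.46) = 10^-0.01 = 0.9772.
Fraction as HOCl = 1 / (1 + 0.9772) = 0.5058.
OCl⁻ = (1 − 0.5058) × 6.12 ppm = 3.025 ppm.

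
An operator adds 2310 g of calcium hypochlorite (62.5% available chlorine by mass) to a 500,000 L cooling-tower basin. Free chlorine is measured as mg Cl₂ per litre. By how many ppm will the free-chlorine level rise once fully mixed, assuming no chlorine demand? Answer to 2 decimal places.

2.89 ppm

Available chlorine delivered: 2310 g × 0.625 = 1444 g as Cl₂.
Concentration rise: 1444 g / 500,000 L = 2.888 mg/L = 2.89 ppm.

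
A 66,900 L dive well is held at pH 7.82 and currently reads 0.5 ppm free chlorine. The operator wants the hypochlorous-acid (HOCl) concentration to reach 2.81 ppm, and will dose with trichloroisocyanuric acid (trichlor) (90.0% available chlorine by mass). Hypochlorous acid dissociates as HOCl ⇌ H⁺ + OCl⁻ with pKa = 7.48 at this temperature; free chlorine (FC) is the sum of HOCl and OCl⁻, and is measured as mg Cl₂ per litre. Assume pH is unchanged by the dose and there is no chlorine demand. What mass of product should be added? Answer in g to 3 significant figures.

629 g

[OCl⁻]/[HOCl] = 10^(pH − pKa) = 10^(7.82 − 7.48) = 2.188; fraction as HOCl = 1/(1 + 2.188) = 0.3137.
Free chlorine required for 2.81 ppm HOCl: 2.81 / 0.3137 = 8.958 ppm.
FC to add: 8.958 − 0.5 = 8.458 mg/L as Cl₂.
Cl₂ equivalent: 8.458 mg/L × 66,900 L = 565.8 g.
Product at 90.0% available Cl: 565.8 / 0.9 = 628.7 g.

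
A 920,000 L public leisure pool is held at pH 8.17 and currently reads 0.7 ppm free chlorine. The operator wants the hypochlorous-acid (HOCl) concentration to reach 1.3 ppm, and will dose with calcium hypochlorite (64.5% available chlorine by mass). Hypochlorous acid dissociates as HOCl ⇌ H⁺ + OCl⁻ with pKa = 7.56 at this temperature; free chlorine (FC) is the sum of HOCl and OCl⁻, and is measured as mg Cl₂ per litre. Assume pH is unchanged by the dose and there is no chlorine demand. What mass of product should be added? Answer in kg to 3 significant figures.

8.41 kg

[OCl⁻]/[HOCl] = 10^(pH − pKa) = 10^(8.17 − 7.56) = 4.074; fraction as HOCl = 1/(1 + 4.074) = 0.1971.
Free chlorine required for 1.3 ppm HOCl: 1.3 / 0.1971 = 6.596 ppm.
FC to add: 6.596 − 0.7 = 5.896 mg/L as Cl₂.
Cl₂ equivalent: 5.896 mg/L × 920,000 L = 5424 g.
Product at 64.5% available Cl: 5424 / 0.645 = 8410 g.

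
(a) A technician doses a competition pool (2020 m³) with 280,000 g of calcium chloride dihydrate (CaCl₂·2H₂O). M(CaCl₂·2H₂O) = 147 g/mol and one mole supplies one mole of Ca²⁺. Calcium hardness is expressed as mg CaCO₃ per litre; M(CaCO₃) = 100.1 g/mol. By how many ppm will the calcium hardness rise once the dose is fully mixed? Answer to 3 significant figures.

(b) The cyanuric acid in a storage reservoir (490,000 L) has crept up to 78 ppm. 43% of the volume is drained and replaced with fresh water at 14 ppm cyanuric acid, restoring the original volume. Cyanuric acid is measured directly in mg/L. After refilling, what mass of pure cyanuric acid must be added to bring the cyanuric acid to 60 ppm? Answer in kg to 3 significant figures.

(a) 94.4 ppm; (b) 4.66 kg

(a) Volume: 2020 m³ = 2,020,000 L.
(a) Moles of Ca²⁺: 280,000 g ÷ 147 g/mol = 1905 mol.
(a) As CaCO₃: 1905 mol × 100.1 g/mol = 190,700 g.
(a) Rise: 190,700 g / 2,020,000 L × 1000 = 94.39 mg/L.

(b) After draining 43% and refilling: 78 × 0.57 + 14 × 0.43 = 50.48 ppm.
(b) Deficit to target: 60 − 50.48 = 9.52 mg/L.
(b) Mass: 9.52 mg/L × 490,000 L = 4665 g cyanuric acid.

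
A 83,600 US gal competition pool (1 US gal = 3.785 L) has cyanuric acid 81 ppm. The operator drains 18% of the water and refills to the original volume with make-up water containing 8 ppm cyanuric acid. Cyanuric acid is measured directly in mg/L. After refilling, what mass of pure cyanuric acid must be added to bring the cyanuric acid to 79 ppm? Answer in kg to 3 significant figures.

3.52 kg

Volume: 83,600 US gal × 3.785 L/gal = 316,426 L.
After draining 18% and refilling: 81 × 0.82 + 8 × 0.18 = 67.86 ppm.
Deficit to target: 79 − 67.86 = 11.14 mg/L.
Mass: 11.14 mg/L × 316,426 L = 3525 g cyanuric acid.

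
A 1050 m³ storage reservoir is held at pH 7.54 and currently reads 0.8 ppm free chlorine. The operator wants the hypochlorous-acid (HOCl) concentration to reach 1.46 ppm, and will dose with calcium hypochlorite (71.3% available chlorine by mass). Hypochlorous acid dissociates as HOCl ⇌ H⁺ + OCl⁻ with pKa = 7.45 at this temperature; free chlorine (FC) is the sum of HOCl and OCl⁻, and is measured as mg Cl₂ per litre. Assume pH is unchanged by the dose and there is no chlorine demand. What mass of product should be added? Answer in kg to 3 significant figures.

3.62 kg

Volume: 1050 m³ = 1,050,000 L.
[OCl⁻]/[HOCl] = 10^(pH − pKa) = 10^(7.54 − 7.45) = 1.23; fraction as HOCl = 1/(1 + 1.23) = 0.4484.
Free chlorine required for 1.46 ppm HOCl: 1.46 / 0.4484 = 3.256 ppm.
FC to add: 3.256 − 0.8 = 2.456 mg/L as Cl₂.
Cl₂ equivalent: 2.456 mg/L × 1,050,000 L = 2579 g.
Product at 71.3% available Cl: 2579 / 0.713 = 3617 g.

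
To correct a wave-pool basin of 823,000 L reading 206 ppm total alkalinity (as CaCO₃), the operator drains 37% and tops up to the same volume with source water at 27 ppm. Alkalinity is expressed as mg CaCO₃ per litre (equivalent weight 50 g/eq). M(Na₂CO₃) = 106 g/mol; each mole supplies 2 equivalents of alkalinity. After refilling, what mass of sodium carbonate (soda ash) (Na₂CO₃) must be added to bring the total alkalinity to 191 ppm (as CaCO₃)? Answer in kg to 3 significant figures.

After draining 37% and refilling: 206 × 0.63 + 27 × 0.37 = 139.77 ppm.
Deficit to target: 191 − 139.77 = 51.23 mg/L.
As CaCO₃: 51.23 mg/L × 823,000 L = 42,160 g; ÷ 50 g/eq ÷ 2 = 421.6 mol Na₂CO₃.
Mass: 421.6 × 106 = 44,690 g.

44.7 kg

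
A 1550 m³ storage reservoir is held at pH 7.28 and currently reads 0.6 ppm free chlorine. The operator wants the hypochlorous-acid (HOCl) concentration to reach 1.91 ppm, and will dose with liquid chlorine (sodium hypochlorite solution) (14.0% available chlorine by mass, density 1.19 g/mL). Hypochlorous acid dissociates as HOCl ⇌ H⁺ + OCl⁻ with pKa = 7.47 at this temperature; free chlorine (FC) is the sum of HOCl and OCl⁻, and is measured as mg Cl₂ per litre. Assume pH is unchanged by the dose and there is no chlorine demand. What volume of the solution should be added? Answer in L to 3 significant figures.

23.7 L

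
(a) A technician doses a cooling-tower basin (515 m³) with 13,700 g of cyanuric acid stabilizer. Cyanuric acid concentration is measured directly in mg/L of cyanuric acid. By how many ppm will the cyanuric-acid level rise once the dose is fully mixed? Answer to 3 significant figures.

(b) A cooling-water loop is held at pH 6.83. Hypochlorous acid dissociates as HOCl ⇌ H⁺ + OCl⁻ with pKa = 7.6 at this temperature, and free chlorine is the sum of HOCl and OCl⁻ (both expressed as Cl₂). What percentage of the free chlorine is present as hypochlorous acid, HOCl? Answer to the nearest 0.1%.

(a) 26.6 ppm; (b) 85.5%

(a) Volume: 515 m³ = 515,000 L.
(a) Rise: 13,700 g / 515,000 L × 1000 = 26.6 mg/L.

(b) [OCl⁻]/[HOCl] = 10^(pH − pKa) = 10^(6.83 − 7.6) = 10^-0.77 = 0.1698.
(b) Fraction as HOCl = 1 / (1 + 0.1698) = 0.8548.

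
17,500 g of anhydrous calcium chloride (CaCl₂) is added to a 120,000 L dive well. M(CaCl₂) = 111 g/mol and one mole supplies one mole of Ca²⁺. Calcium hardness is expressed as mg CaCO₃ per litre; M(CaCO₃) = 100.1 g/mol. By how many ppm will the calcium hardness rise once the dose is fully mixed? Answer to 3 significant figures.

Moles of Ca²⁺: 17,500 g ÷ 111 g/mol = 157.7 mol.
As CaCO₃: 157.7 mol × 100.1 g/mol = 15,780 g.
Rise: 15,780 g / 120,000 L × 1000 = 131.5 mg/L.

132 ppm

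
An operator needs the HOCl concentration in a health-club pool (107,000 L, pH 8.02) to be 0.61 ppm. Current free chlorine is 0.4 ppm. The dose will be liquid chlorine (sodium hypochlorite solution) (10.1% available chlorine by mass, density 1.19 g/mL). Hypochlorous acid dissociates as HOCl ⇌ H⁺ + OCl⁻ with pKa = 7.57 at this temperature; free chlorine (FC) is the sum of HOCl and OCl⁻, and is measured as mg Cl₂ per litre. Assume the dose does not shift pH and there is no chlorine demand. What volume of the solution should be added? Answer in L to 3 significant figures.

1.72 L

[OCl⁻]/[HOCl] = 10^(pH − pKa) = 10^(8.02 − 7.57) = 2.818; fraction as HOCl = 1/(1 + 2.818) = 0.2619.
Free chlorine required for 0.61 ppm HOCl: 0.61 / 0.2619 = 2.329 ppm.
FC to add: 2.329 − 0.4 = 1.929 mg/L as Cl₂.
Cl₂ equivalent: 1.929 mg/L × 107,000 L = 206.4 g.
Product at 10.1% available Cl: 206.4 / 0.101 = 2044 g.
Volume: 2044 g ÷ 1.19 g/mL = 1717 mL.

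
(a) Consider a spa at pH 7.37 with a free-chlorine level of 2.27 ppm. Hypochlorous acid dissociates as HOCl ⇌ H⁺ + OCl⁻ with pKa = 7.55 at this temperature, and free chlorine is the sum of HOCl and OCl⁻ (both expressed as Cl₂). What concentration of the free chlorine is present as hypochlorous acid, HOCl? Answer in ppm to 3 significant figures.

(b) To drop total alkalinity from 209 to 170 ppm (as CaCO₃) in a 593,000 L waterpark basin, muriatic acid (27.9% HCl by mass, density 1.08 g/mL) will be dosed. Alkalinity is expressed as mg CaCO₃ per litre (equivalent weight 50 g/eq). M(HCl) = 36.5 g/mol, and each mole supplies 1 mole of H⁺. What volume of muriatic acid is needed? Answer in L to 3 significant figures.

(a) 1.37 ppm; (b) 56.0 L

(a) [OCl⁻]/[HOCl] = 10^(pH − pKa) = 10^(7.37 − 7.55) = 10^-0.18 = 0.6607.
(a) Fraction as HOCl = 1 / (1 + 0.6607) = 0.6022.
(a) HOCl = 0.6022 × 2.27 ppm = 1.367 ppm.

(b) Alkalinity to neutralize: (209 − 170) = 39 mg/L as CaCO₃ × 593,000 L = 23,130 g as CaCO₃.
(b) Equivalents of H⁺ required: 23,130 ÷ 50 g/eq = 462.5 eq = 462.5 mol HCl.
(b) Mass of HCl: 462.5 × 36.5 = 16,880 g.
(b) Mass of 27.9% solution: 16,880 / 0.279 = 60,510 g.
(b) Volume: 60,510 g ÷ 1.08 g/mL = 56,030 mL.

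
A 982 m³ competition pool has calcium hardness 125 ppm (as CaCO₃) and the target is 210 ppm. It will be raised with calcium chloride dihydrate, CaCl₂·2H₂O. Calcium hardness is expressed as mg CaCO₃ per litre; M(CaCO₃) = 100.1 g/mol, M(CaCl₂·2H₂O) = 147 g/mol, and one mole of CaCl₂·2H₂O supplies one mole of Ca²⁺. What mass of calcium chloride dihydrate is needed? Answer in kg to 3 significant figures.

123 kg

Volume: 982 m³ = 982,000 L.
Hardness to add: (210 − 125) = 85 mg/L as CaCO₃ × 982,000 L = 83,470 g as CaCO₃.
Moles of Ca²⁺ (1 mol Ca²⁺ ≡ 1 mol CaCO₃): 83,470 / 100.1 g/mol = 833.9 mol.
Mass of CaCl₂·2H₂O: 833.9 × 147 = 122,600 g.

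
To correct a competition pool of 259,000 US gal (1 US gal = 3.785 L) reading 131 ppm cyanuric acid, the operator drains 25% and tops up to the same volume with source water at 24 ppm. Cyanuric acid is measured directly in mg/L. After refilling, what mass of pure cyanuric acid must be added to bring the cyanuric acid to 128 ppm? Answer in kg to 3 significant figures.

23.3 kg

Volume: 259,000 US gal × 3.785 L/gal = 980,315 L.
After draining 25% and refilling: 131 × 0.75 + 24 × 0.25 = 104.25 ppm.
Deficit to target: 128 − 104.25 = 23.75 mg/L.
Mass: 23.75 mg/L × 980,315 L = 23,280 g cyanuric acid.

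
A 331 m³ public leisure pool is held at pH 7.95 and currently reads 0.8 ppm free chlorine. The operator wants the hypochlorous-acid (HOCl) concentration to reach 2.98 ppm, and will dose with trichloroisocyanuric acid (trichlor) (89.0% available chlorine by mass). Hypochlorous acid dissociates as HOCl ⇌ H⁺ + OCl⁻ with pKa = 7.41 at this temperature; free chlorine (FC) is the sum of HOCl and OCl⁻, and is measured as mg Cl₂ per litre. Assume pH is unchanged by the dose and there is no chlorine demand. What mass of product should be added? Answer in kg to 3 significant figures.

4.65 kg

Volume: 331 m³ = 331,000 L.
[OCl⁻]/[HOCl] = 10^(pH − pKa) = 10^(7.95 − 7.41) = 3.467; fraction as HOCl = 1/(1 + 3.467) = 0.2238.
Free chlorine required for 2.98 ppm HOCl: 2.98 / 0.2238 = 13.31 ppm.
FC to add: 13.31 − 0.8 = 12.51 mg/L as Cl₂.
Cl₂ equivalent: 12.51 mg/L × 331,000 L = 4142 g.
Product at 89.0% available Cl: 4142 / 0.89 = 4654 g.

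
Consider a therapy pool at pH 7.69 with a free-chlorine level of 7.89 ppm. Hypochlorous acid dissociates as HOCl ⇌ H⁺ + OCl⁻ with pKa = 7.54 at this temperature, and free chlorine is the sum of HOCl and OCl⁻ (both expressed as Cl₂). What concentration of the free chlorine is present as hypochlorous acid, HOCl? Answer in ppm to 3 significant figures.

3.27 ppm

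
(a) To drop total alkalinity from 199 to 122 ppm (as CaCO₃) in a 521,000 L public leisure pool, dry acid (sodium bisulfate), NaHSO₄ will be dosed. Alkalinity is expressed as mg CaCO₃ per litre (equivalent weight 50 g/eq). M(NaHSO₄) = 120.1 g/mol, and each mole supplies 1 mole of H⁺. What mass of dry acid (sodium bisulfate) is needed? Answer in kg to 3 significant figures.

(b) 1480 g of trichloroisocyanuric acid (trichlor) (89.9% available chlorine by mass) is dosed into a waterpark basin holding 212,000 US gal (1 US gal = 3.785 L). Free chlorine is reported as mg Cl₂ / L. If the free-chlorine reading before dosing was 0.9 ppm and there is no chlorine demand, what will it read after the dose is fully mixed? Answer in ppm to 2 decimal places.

(a) 96.4 kg; (b) 2.56 ppm

(a) Alkalinity to neutralize: (199 − 122) = 77 mg/L as CaCO₃ × 521,000 L = 40,120 g as CaCO₃.
(a) Equivalents of H⁺ required: 40,120 ÷ 50 g/eq = 802.3 eq = 802.3 mol NaHSO₄.
(a) Mass of NaHSO₄: 802.3 × 120.1 = 96,360 g.

(b) Volume: 212,000 US gal × 3.785 L/gal = 802,420 L.
(b) Available chlorine delivered: 1480 g × 0.899 = 1331 g as Cl₂.
(b) Concentration rise: 1331 g / 802,420 L = 1.658 mg/L = 1.66 ppm.
(b) Final FC: 0.9 + 1.66 = 2.56 ppm.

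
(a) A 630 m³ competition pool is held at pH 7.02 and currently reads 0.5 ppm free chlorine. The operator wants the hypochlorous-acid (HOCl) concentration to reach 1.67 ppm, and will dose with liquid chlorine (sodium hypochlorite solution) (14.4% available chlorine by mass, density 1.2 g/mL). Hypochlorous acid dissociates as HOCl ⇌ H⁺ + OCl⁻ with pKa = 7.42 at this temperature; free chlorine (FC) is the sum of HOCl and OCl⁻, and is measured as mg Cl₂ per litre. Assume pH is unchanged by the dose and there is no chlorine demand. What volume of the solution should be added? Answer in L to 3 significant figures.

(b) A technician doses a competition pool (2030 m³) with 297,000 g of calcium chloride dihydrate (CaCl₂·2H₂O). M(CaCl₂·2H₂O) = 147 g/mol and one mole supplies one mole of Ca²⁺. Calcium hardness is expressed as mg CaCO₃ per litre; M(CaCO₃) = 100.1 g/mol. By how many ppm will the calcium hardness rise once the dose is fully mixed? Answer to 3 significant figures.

(a) 6.69 L; (b) 99.6 ppm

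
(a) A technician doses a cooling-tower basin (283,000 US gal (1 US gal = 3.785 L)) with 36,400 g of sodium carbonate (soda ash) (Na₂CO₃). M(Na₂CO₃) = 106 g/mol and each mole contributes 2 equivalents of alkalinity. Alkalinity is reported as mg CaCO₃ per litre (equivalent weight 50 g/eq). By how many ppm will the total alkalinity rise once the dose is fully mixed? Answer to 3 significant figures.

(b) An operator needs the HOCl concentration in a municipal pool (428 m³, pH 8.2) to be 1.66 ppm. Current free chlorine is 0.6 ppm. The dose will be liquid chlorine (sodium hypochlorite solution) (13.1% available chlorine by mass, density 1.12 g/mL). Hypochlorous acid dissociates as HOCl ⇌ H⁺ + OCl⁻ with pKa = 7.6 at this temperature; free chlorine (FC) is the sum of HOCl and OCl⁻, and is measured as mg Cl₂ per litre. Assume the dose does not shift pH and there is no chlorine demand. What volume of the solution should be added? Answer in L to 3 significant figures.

(a) Volume: 283,000 US gal × 3.785 L/gal = 1,071,155 L.
(a) Moles of Na₂CO₃: 36,400 g ÷ 106 g/mol = 343.4 mol → 686.8 eq of alkalinity.
(a) As CaCO₃: 686.8 eq × 50 g/eq = 34,340 g.
(a) Rise: 34,340 g / 1,071,155 L × 1000 = 32.06 mg/L.

(b) Volume: 428 m³ = 428,000 L.
(b) [OCl⁻]/[HOCl] = 10^(pH − pKa) = 10^(8.2 − 7.6) = 3.981; fraction as HOCl = 1/(1 + 3.981) = 0.2008.
(b) Free chlorine required for 1.66 ppm HOCl: 1.66 / 0.2008 = 8.269 ppm.
(b) FC to add: 8.269 − 0.6 = 7.669 mg/L as Cl₂.
(b) Cl₂ equivalent: 7.669 mg/L × 428,000 L = 3282 g.
(b) Product at 13.1% available Cl: 3282 / 0.131 = 25,050 g.
(b) Volume: 25,050 g ÷ 1.12 g/mL = 22,370 mL.

(a) 32.1 ppm; (b) 22.4 L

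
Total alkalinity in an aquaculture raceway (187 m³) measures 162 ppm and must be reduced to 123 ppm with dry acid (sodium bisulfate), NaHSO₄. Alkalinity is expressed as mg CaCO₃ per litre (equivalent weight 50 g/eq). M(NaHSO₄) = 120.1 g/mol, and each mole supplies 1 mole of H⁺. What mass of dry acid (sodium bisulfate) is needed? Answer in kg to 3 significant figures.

17.5 kg

Volume: 187 m³ = 187,000 L.
Alkalinity to neutralize: (162 − 123) = 39 mg/L as CaCO₃ × 187,000 L = 7293 g as CaCO₃.
Equivalents of H⁺ required: 7293 ÷ 50 g/eq = 145.9 eq = 145.9 mol NaHSO₄.
Mass of NaHSO₄: 145.9 × 120.1 = 17,520 g.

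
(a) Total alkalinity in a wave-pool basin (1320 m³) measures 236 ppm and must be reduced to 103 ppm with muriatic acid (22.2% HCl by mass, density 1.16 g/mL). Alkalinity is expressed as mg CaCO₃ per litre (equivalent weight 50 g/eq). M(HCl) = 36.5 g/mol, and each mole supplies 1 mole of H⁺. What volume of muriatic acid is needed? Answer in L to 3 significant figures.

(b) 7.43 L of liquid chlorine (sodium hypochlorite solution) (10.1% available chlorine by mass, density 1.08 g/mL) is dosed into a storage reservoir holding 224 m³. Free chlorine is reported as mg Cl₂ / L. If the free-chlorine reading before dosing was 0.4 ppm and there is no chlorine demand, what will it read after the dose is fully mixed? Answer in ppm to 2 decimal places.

(a) 498 L; (b) 4.02 ppm

(a) Volume: 1320 m³ = 1,320,000 L.
(a) Alkalinity to neutralize: (236 − 103) = 133 mg/L as CaCO₃ × 1,320,000 L = 175,600 g as CaCO₃.
(a) Equivalents of H⁺ required: 175,600 ÷ 50 g/eq = 3511 eq = 3511 mol HCl.
(a) Mass of HCl: 3511 × 36.5 = 128,200 g.
(a) Mass of 22.2% solution: 128,200 / 0.222 = 577,300 g.
(a) Volume: 577,300 g ÷ 1.16 g/mL = 497,700 mL.

(b) Volume: 224 m³ = 224,000 L.
(b) Mass of solution: 7.43 L × 1000 mL/L × 1.08 g/mL = 8024 g.
(b) Available chlorine delivered: 8024 g × 0.101 = 810.5 g as Cl₂.
(b) Concentration rise: 810.5 g / 224,000 L = 3.618 mg/L = 3.62 ppm.
(b) Final FC: 0.4 + 3.62 = 4.02 ppm.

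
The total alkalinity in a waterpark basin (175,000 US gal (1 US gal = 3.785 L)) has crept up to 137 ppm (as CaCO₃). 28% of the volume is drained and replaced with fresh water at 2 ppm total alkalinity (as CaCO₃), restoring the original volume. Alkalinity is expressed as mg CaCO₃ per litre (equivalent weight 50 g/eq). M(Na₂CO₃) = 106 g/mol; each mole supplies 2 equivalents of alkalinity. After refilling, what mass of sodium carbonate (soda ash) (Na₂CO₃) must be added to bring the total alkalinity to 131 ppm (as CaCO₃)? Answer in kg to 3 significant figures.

Volume: 175,000 US gal × 3.785 L/gal = 662,375 L.
After draining 28% and refilling: 137 × 0.72 + 2 × 0.28 = 99.2 ppm.
Deficit to target: 131 − 99.2 = 31.8 mg/L.
As CaCO₃: 31.8 mg/L × 662,375 L = 21,060 g; ÷ 50 g/eq ÷ 2 = 210.6 mol Na₂CO₃.
Mass: 210.6 × 106 = 22,330 g.

22.3 kg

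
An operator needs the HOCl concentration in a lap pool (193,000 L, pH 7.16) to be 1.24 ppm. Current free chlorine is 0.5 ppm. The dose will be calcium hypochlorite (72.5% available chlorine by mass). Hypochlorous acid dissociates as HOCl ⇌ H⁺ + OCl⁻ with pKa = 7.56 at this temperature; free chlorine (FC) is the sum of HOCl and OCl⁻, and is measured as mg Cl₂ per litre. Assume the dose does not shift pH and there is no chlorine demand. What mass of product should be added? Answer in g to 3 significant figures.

[OCl⁻]/[HOCl] = 10^(pH − pKa) = 10^(7.16 − 7.56) = 0.3981; fraction as HOCl = 1/(1 + 0.3981) = 0.7153.
Free chlorine required for 1.24 ppm HOCl: 1.24 / 0.7153 = 1.734 ppm.
FC to add: 1.734 − 0.5 = 1.234 mg/L as Cl₂.
Cl₂ equivalent: 1.234 mg/L × 193,000 L = 238.1 g.
Product at 72.5% available Cl: 238.1 / 0.725 = 328.4 g.

328 g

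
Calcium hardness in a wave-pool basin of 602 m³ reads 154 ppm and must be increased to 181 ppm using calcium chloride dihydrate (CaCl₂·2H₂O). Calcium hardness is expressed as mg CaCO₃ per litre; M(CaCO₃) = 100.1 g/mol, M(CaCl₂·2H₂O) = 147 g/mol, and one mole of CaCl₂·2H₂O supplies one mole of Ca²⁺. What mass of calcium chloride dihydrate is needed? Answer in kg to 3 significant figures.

23.9 kg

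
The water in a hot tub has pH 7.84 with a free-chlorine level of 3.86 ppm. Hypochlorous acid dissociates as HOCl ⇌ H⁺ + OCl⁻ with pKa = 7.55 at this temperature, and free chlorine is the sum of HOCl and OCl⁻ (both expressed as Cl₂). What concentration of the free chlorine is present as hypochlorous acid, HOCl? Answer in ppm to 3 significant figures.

1.31 ppm

[OCl⁻]/[HOCl] = 10^(pH − pKa) = 10^(7.84 − 7.55) = 10^0.29 = 1.95.
Fraction as HOCl = 1 / (1 + 1.95) = 0.339.
HOCl = 0.339 × 3.86 ppm = 1.309 ppm.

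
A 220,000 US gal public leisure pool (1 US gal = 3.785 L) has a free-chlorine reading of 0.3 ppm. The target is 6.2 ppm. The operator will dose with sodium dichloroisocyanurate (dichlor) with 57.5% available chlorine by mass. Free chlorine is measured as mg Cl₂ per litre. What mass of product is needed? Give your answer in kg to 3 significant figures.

8.54 kg

Volume: 220,000 US gal × 3.785 L/gal = 832,700 L.
Chlorine deficit: 6.2 − 0.3 = 5.9 ppm = 5.9 mg/L as Cl₂.
Cl₂ equivalent needed: 5.9 mg/L × 832,700 L = 4,913,000 mg = 4913 g.
Product at 57.5% available chlorine: 4913 / 0.575 = 8544 g.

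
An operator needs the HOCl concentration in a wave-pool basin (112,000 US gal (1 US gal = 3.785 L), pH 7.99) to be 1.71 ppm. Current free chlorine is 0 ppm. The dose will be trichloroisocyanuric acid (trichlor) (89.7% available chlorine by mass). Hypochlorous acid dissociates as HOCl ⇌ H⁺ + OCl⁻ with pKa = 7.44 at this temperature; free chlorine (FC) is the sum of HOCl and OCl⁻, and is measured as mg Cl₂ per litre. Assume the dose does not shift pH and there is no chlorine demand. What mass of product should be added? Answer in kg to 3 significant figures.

Volume: 112,000 US gal × 3.785 L/gal = 423,920 L.
[OCl⁻]/[HOCl] = 10^(pH − pKa) = 10^(7.99 − 7.44) = 3.548; fraction as HOCl = 1/(1 + 3.548) = 0.2199.
Free chlorine required for 1.71 ppm HOCl: 1.71 / 0.2199 = 7.777 ppm.
FC to add: 7.777 − 0 = 7.777 mg/L as Cl₂.
Cl₂ equivalent: 7.777 mg/L × 423,920 L = 3297 g.
Product at 89.7% available Cl: 3297 / 0.897 = 3676 g.

3.68 kg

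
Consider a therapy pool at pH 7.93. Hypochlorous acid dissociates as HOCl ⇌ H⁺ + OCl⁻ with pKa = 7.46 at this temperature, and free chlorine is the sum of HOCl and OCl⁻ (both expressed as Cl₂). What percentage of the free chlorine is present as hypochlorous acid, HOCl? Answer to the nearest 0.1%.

25.3%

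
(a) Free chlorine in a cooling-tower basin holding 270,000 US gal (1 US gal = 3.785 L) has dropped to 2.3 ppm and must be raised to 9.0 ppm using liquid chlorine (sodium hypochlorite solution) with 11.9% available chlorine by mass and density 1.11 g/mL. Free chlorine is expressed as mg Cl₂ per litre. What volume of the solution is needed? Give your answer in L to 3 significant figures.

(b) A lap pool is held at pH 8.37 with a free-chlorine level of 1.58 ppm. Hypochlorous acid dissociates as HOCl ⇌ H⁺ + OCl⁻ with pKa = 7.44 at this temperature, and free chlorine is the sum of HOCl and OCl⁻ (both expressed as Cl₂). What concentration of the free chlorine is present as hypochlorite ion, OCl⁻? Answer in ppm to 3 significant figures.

(a) 51.8 L; (b) 1.41 ppm

(a) Volume: 270,000 US gal × 3.785 L/gal = 1,021,950 L.
(a) Chlorine deficit: 9.0 − 2.3 = 6.7 ppm = 6.7 mg/L as Cl₂.
(a) Cl₂ equivalent needed: 6.7 mg/L × 1,021,950 L = 6,847,000 mg = 6847 g.
(a) Product at 11.9% available chlorine: 6847 / 0.119 = 57,540 g.
(a) Volume at density 1.11 g/mL: 57,540 g ÷ 1.11 g/mL = 51,840 mL.

(b) [OCl⁻]/[HOCl] = 10^(pH − pKa) = 10^(8.37 − 7.44) = 10^0.93 = 8.511.
(b) Fraction as HOCl = 1 / (1 + 8.511) = 0.1051.
(b) OCl⁻ = (1 − 0.1051) × 1.58 ppm = 1.414 ppm.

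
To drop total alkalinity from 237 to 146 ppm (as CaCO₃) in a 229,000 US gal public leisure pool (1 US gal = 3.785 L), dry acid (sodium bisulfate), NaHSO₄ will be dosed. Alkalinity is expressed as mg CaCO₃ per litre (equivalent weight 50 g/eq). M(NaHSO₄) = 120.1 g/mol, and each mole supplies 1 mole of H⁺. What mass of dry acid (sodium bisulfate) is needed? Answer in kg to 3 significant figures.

Volume: 229,000 US gal × 3.785 L/gal = 866,765 L.
Alkalinity to neutralize: (237 − 146) = 91 mg/L as CaCO₃ × 866,765 L = 78,880 g as CaCO₃.
Equivalents of H⁺ required: 78,880 ÷ 50 g/eq = 1578 eq = 1578 mol NaHSO₄.
Mass of NaHSO₄: 1578 × 120.1 = 189,500 g.

189 kg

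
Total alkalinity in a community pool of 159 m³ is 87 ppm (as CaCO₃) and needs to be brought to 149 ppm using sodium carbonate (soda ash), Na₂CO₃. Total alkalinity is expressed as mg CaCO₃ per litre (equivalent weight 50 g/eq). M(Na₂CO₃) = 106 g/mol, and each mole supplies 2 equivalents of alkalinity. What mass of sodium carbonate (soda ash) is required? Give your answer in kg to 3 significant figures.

10.4 kg

Volume: 159 m³ = 159,000 L.
Alkalinity to add: (149 − 87) = 62 mg/L as CaCO₃ × 159,000 L = 9858 g as CaCO₃.
Equivalents: 9858 g ÷ 50 g/eq = 197.2 eq.
Each mole of Na₂CO₃ supplies 2 eq, so 197.2 / 2 = 98.58 mol.
Mass: 98.58 mol × 106 g/mol = 10,450 g.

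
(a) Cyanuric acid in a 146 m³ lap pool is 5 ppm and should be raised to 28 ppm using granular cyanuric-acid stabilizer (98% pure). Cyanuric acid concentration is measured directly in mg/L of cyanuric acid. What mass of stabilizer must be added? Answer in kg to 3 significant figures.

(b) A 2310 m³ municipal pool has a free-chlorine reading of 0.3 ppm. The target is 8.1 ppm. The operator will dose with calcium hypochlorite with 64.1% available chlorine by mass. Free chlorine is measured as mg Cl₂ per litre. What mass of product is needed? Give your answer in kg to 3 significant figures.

(a) 3.43 kg; (b) 28.1 kg

(a) Volume: 146 m³ = 146,000 L.
(a) CYA to add: (28 − 5) = 23 mg/L × 146,000 L = 3358 g cyanuric acid.
(a) At 98% purity: 3358 / 0.98 = 3427 g product.

(b) Volume: 2310 m³ = 2,310,000 L.
(b) Chlorine deficit: 8.1 − 0.3 = 7.8 ppm = 7.8 mg/L as Cl₂.
(b) Cl₂ equivalent needed: 7.8 mg/L × 2,310,000 L = 18,020,000 mg = 18,020 g.
(b) Product at 64.1% available chlorine: 18,020 / 0.641 = 28,110 g.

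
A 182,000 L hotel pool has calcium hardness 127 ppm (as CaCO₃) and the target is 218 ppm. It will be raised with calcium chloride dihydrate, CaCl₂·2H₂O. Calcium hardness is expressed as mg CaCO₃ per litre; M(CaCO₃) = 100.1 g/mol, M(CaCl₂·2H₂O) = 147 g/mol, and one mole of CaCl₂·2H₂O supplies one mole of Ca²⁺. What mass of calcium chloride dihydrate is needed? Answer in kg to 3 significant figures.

Hardness to add: (218 − 127) = 91 mg/L as CaCO₃ × 182,000 L = 16,560 g as CaCO₃.
Moles of Ca²⁺ (1 mol Ca²⁺ ≡ 1 mol CaCO₃): 16,560 / 100.1 g/mol = 165.5 mol.
Mass of CaCl₂·2H₂O: 165.5 × 147 = 24,320 g.

24.3 kg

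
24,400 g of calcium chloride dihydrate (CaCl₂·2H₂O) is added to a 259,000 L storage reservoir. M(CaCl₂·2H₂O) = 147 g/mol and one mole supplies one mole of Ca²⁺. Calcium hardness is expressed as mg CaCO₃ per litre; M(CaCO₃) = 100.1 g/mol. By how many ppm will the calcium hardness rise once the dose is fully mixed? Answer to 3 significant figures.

64.2 ppm

Moles of Ca²⁺: 24,400 g ÷ 147 g/mol = 166 mol.
As CaCO₃: 166 mol × 100.1 g/mol = 16,620 g.
Rise: 16,620 g / 259,000 L × 1000 = 64.15 mg/L.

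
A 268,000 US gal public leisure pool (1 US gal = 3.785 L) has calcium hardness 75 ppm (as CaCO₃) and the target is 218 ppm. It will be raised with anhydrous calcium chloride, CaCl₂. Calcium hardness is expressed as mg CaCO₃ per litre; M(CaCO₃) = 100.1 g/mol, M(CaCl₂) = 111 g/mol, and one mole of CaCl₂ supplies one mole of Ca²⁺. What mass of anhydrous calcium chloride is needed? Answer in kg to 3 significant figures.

161 kg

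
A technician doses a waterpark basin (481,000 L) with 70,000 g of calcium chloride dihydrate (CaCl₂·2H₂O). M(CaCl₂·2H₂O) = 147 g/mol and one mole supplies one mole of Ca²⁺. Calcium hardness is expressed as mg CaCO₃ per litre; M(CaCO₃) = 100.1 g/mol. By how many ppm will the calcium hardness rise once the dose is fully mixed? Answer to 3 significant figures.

99.1 ppm

Moles of Ca²⁺: 70,000 g ÷ 147 g/mol = 476.2 mol.
As CaCO₃: 476.2 mol × 100.1 g/mol = 47,670 g.
Rise: 47,670 g / 481,000 L × 1000 = 99.1 mg/L.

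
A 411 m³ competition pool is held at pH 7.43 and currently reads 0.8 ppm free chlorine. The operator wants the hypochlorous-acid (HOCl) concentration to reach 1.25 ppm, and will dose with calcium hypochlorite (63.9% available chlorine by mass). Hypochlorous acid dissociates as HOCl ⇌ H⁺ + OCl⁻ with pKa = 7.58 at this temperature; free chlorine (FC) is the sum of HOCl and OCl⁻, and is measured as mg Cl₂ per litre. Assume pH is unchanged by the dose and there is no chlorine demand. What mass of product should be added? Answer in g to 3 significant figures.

859 g

Volume: 411 m³ = 411,000 L.
[OCl⁻]/[HOCl] = 10^(pH − pKa) = 10^(7.43 − 7.58) = 0.7079; fraction as HOCl = 1/(1 + 0.7079) = 0.5855.
Free chlorine required for 1.25 ppm HOCl: 1.25 / 0.5855 = 2.135 ppm.
FC to add: 2.135 − 0.8 = 1.335 mg/L as Cl₂.
Cl₂ equivalent: 1.335 mg/L × 411,000 L = 548.7 g.
Product at 63.9% available Cl: 548.7 / 0.639 = 858.6 g.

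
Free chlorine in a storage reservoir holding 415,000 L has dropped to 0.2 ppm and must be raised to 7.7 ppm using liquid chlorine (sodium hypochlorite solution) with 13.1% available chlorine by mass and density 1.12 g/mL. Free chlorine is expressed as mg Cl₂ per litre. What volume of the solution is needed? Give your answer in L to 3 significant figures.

21.2 L

Chlorine deficit: 7.7 − 0.2 = 7.5 ppm = 7.5 mg/L as Cl₂.
Cl₂ equivalent needed: 7.5 mg/L × 415,000 L = 3,112,000 mg = 3112 g.
Product at 13.1% available chlorine: 3112 / 0.131 = 23,760 g.
Volume at density 1.12 g/mL: 23,760 g ÷ 1.12 g/mL = 21,210 mL.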